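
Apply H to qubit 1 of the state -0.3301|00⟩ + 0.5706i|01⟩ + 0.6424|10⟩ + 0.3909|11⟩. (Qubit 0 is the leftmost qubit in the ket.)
(-0.2334 + 0.4035i)|00⟩ + (-0.2334 - 0.4035i)|01⟩ + 0.7307|10⟩ + 0.1778|11⟩

H on qubit 1 mixes each pair of kets that differ only in qubit 1: amplitudes (a, b) of (|…0…⟩, |…1…⟩) become ((a + b)/√2, (a − b)/√2). Kets absent from the input have amplitude 0.
(|00⟩, |01⟩): (a, b) = (-0.3301, 0.5706i) → ((-0.2334 + 0.4035i), (-0.2334 - 0.4035i))
(|10⟩, |11⟩): (a, b) = (0.6424, 0.3909) → (0.7307, 0.1778)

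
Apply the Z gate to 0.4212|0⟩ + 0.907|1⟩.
0.4212|0⟩ - 0.907|1⟩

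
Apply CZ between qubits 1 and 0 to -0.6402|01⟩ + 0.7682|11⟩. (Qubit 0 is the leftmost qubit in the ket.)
-0.6402|01⟩ - 0.7682|11⟩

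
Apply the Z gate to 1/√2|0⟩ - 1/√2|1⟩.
1/√2|0⟩ + 1/√2|1⟩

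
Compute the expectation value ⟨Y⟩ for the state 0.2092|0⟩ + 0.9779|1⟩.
0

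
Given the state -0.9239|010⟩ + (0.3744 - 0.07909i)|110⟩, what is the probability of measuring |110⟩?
0.1464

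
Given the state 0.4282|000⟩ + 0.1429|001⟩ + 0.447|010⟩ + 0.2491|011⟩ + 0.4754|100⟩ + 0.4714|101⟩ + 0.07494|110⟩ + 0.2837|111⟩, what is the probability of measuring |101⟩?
0.2222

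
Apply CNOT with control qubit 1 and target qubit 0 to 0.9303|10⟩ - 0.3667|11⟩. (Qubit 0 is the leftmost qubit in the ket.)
-0.3667|01⟩ + 0.9303|10⟩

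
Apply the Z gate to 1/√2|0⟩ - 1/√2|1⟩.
1/√2|0⟩ + 1/√2|1⟩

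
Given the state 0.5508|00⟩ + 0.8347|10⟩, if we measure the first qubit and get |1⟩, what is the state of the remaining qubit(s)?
|0⟩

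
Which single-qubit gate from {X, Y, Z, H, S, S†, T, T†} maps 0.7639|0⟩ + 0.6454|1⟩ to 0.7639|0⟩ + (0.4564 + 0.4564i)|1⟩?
T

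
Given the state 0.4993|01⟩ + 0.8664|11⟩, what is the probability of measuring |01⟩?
0.2493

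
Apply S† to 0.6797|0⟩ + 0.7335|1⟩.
0.6797|0⟩ - 0.7335i|1⟩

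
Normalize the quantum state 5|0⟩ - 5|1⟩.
1/√2|0⟩ - 1/√2|1⟩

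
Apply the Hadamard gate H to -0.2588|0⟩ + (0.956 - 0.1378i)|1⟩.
(0.493 - 0.09744i)|0⟩ + (-0.859 + 0.09744i)|1⟩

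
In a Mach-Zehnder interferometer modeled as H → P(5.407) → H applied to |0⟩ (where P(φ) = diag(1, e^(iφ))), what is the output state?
(0.82 - 0.3842i)|0⟩ + (0.18 + 0.3842i)|1⟩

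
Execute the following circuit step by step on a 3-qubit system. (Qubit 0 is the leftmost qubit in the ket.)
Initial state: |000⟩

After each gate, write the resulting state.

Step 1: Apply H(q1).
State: 1/√2|000⟩ + 1/√2|010⟩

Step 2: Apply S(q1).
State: 1/√2|000⟩ + (1/√2)i|010⟩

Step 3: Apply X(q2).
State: 1/√2|001⟩ + (1/√2)i|011⟩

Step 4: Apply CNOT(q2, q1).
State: (1/√2)i|001⟩ + 1/√2|011⟩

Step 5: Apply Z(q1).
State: (1/√2)i|001⟩ - 1/√2|011⟩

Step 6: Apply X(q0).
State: (1/√2)i|101⟩ - 1/√2|111⟩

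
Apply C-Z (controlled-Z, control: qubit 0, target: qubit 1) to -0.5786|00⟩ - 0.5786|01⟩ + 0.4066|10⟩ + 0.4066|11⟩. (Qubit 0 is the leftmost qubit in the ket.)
-0.5786|00⟩ - 0.5786|01⟩ + 0.4066|10⟩ - 0.4066|11⟩

C-Z leaves the control-|0⟩ kets |00⟩, |01⟩ unchanged and applies Z to qubit 1 on the control-|1⟩ pair (|10⟩, |11⟩).
Z = [[1, 0], [0, -1]].
With a = amp(|10⟩) = 0.4066 and b = amp(|11⟩) = 0.4066:
new amp(|10⟩) = (1)·a = 0.4066
new amp(|11⟩) = (-1)·b = -0.4066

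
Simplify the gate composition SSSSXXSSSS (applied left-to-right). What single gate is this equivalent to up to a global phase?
I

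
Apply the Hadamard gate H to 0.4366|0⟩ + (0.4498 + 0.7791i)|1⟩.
(0.6268 + 0.5509i)|0⟩ + (-0.009334 - 0.5509i)|1⟩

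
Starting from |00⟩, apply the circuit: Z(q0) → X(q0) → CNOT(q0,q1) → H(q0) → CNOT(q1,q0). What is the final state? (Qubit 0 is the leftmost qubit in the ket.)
-1/√2|01⟩ + 1/√2|11⟩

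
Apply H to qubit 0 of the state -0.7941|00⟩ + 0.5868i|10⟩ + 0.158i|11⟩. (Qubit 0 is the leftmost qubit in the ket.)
(-0.5615 + 0.4149i)|00⟩ + 0.1117i|01⟩ + (-0.5615 - 0.4149i)|10⟩ - 0.1117i|11⟩

H on qubit 0 mixes each pair of kets that differ only in qubit 0: amplitudes (a, b) of (|…0…⟩, |…1…⟩) become ((a + b)/√2, (a − b)/√2). Kets absent from the input have amplitude 0.
(|00⟩, |10⟩): (a, b) = (-0.7941, 0.5868i) → ((-0.5615 + 0.4149i), (-0.5615 - 0.4149i))
(|01⟩, |11⟩): (a, b) = (0, 0.158i) → (0.1117i, -0.1117i)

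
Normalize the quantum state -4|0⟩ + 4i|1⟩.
-1/√2|0⟩ + (1/√2)i|1⟩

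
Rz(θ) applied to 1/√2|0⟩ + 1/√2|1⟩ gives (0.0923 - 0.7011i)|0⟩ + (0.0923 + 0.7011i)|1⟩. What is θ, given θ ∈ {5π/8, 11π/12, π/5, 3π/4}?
11π/12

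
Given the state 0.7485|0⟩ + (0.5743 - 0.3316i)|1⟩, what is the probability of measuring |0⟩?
0.5603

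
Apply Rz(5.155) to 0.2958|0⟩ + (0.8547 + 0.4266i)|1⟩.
(-0.25 - 0.1581i)|0⟩ + (-0.9504 + 0.09646i)|1⟩

Rz(5.155) = [[e^(−iθ/2), 0], [0, e^(iθ/2)]] with e^(±iθ/2) = cos(θ/2) ± i·sin(θ/2); θ = 5.155, cos(θ/2) ≈ -0.845074, sin(θ/2) ≈ 0.534649.
With a = amp(|0⟩) = 0.2958 and b = amp(|1⟩) = (0.8547 + 0.4266i):
new amp(|0⟩) = (-0.845074 - 0.534649i)·a = (-0.25 - 0.1581i)
new amp(|1⟩) = (-0.845074 + 0.534649i)·b = (-0.9504 + 0.09646i)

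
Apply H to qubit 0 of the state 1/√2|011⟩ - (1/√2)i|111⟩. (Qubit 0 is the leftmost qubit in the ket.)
(1/2 - (1/2)i)|011⟩ + (1/2 + (1/2)i)|111⟩

H on qubit 0 mixes each pair of kets that differ only in qubit 0: amplitudes (a, b) of (|…0…⟩, |…1…⟩) become ((a + b)/√2, (a − b)/√2). Kets absent from the input have amplitude 0.
(|011⟩, |111⟩): (a, b) = (1/√2, -(1/√2)i) → ((1/2 - (1/2)i), (1/2 + (1/2)i))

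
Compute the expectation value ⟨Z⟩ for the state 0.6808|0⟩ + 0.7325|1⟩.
-0.07307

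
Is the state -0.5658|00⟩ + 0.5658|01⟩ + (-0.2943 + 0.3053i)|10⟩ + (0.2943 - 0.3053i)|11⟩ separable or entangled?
Separable

Writing the state as a|00⟩ + b|01⟩ + c|10⟩ + d|11⟩, it is a product state iff ad − bc = 0.
Here (a, b, c, d) = (-0.5658, 0.5658, (-0.2943 + 0.3053i), (0.2943 - 0.3053i)): ad − bc = (-0.5658)(0.2943 - 0.3053i) − (0.5658)(-0.2943 + 0.3053i) = 0, so the state is separable.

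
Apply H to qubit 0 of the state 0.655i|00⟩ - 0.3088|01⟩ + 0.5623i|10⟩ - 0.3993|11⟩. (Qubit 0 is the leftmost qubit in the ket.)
0.8608i|00⟩ - 0.5007|01⟩ + 0.06555i|10⟩ + 0.06399|11⟩

H on qubit 0 mixes each pair of kets that differ only in qubit 0: amplitudes (a, b) of (|…0…⟩, |…1…⟩) become ((a + b)/√2, (a − b)/√2). Kets absent from the input have amplitude 0.
(|00⟩, |10⟩): (a, b) = (0.655i, 0.5623i) → (0.8608i, 0.06555i)
(|01⟩, |11⟩): (a, b) = (-0.3088, -0.3993) → (-0.5007, 0.06399)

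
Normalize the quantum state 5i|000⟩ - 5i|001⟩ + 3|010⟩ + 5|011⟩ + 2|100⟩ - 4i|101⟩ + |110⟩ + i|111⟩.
0.4856i|000⟩ - 0.4856i|001⟩ + 0.2914|010⟩ + 0.4856|011⟩ + 0.1943|100⟩ - 0.3885i|101⟩ + 0.09713|110⟩ + 0.09713i|111⟩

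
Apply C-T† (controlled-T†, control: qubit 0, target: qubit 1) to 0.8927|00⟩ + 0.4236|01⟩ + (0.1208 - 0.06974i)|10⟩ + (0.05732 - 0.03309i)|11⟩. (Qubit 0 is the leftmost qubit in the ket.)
0.8927|00⟩ + 0.4236|01⟩ + (0.1208 - 0.06974i)|10⟩ + (0.01713 - 0.06393i)|11⟩

C-T† leaves the control-|0⟩ kets |00⟩, |01⟩ unchanged and applies T† to qubit 1 on the control-|1⟩ pair (|10⟩, |11⟩).
T† = [[1, 0], [0, (1/√2 - (1/√2)i)]].
With a = amp(|10⟩) = (0.1208 - 0.06974i) and b = amp(|11⟩) = (0.05732 - 0.03309i):
new amp(|10⟩) = (1)·a = (0.1208 - 0.06974i)
new amp(|11⟩) = (1/√2 - (1/√2)i)·b = (0.01713 - 0.06393i)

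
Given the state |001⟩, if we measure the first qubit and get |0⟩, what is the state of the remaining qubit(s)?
|01⟩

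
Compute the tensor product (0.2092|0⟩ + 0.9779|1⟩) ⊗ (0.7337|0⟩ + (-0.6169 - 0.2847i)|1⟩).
0.1535|00⟩ + (-0.1291 - 0.05956i)|01⟩ + 0.7175|10⟩ + (-0.6033 - 0.2784i)|11⟩

amp(|b₁b₂…⟩) = product of the factor amplitudes for bits b₁, b₂, …; only kets whose every factor amplitude is nonzero survive.
|00⟩: (0.2092)(0.7337) = 0.1535
|01⟩: (0.2092)(-0.6169 - 0.2847i) = (-0.1291 - 0.05956i)
|10⟩: (0.9779)(0.7337) = 0.7175
|11⟩: (0.9779)(-0.6169 - 0.2847i) = (-0.6033 - 0.2784i)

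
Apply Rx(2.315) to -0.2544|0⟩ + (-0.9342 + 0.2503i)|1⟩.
(0.1271 + 0.8555i)|0⟩ + (-0.3752 + 0.3335i)|1⟩

Rx(2.315) = [[cos(θ/2), −i·sin(θ/2)], [−i·sin(θ/2), cos(θ/2)]]; θ = 2.315, cos(θ/2) ≈ 0.40163, sin(θ/2) ≈ 0.915802.
With a = amp(|0⟩) = -0.2544 and b = amp(|1⟩) = (-0.9342 + 0.2503i):
new amp(|0⟩) = (0.40163)·a + (-0.915802i)·b = (0.1271 + 0.8555i)
new amp(|1⟩) = (-0.915802i)·a + (0.40163)·b = (-0.3752 + 0.3335i)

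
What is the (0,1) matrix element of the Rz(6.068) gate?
0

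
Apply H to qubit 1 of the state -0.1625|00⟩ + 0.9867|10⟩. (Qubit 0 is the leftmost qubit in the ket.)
-0.1149|00⟩ - 0.1149|01⟩ + 0.6977|10⟩ + 0.6977|11⟩

H on qubit 1 mixes each pair of kets that differ only in qubit 1: amplitudes (a, b) of (|…0…⟩, |…1…⟩) become ((a + b)/√2, (a − b)/√2). Kets absent from the input have amplitude 0.
(|00⟩, |01⟩): (a, b) = (-0.1625, 0) → (-0.1149, -0.1149)
(|10⟩, |11⟩): (a, b) = (0.9867, 0) → (0.6977, 0.6977)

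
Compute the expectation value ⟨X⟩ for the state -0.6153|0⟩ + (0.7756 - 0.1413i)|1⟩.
-0.9545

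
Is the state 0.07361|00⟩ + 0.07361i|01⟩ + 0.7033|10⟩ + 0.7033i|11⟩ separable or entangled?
Separable

Writing the state as a|00⟩ + b|01⟩ + c|10⟩ + d|11⟩, it is a product state iff ad − bc = 0.
Here (a, b, c, d) = (0.07361, 0.07361i, 0.7033, 0.7033i): ad − bc = (0.07361)(0.7033i) − (0.07361i)(0.7033) = 0, so the state is separable.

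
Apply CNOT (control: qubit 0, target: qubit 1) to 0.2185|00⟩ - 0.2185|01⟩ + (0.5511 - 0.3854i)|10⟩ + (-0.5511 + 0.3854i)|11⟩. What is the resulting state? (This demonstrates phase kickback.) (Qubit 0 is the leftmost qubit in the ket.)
0.2185|00⟩ - 0.2185|01⟩ + (-0.5511 + 0.3854i)|10⟩ + (0.5511 - 0.3854i)|11⟩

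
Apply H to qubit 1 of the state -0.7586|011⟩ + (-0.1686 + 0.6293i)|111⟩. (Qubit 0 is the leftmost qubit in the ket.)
-0.5364|001⟩ + 0.5364|011⟩ + (-0.1192 + 0.445i)|101⟩ + (0.1192 - 0.445i)|111⟩

H on qubit 1 mixes each pair of kets that differ only in qubit 1: amplitudes (a, b) of (|…0…⟩, |…1…⟩) become ((a + b)/√2, (a − b)/√2). Kets absent from the input have amplitude 0.
(|001⟩, |011⟩): (a, b) = (0, -0.7586) → (-0.5364, 0.5364)
(|101⟩, |111⟩): (a, b) = (0, (-0.1686 + 0.6293i)) → ((-0.1192 + 0.445i), (0.1192 - 0.445i))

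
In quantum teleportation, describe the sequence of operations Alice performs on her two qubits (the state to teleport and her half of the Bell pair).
CNOT (state → Bell), then H on state qubit, then measure both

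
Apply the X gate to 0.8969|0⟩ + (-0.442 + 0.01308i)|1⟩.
(-0.442 + 0.01308i)|0⟩ + 0.8969|1⟩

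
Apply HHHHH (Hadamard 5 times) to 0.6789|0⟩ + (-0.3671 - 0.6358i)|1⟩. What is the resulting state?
(0.2205 - 0.4496i)|0⟩ + (0.7396 + 0.4496i)|1⟩

H² = I, so H^5 = H: a single Hadamard. With (a, b) = (0.6789, (-0.3671 - 0.6358i)), H gives ((a + b)/√2, (a − b)/√2) = ((0.2205 - 0.4496i), (0.7396 + 0.4496i)).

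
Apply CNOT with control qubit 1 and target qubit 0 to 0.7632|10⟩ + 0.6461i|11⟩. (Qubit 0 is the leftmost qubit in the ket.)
0.6461i|01⟩ + 0.7632|10⟩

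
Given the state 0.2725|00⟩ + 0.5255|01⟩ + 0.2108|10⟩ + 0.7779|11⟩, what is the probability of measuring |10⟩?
0.04444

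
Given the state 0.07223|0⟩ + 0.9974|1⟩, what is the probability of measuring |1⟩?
0.9948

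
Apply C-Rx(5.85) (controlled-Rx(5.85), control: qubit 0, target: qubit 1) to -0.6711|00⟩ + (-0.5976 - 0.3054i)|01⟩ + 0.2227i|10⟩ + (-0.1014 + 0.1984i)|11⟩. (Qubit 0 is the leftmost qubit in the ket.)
-0.6711|00⟩ + (-0.5976 - 0.3054i)|01⟩ + (0.04264 - 0.1957i)|10⟩ + (0.1469 - 0.1938i)|11⟩

C-Rx(5.85) leaves the control-|0⟩ kets |00⟩, |01⟩ unchanged and applies Rx(5.85) to qubit 1 on the control-|1⟩ pair (|10⟩, |11⟩).
Rx(5.85) = [[cos(θ/2), −i·sin(θ/2)], [−i·sin(θ/2), cos(θ/2)]]; θ = 5.85, cos(θ/2) ≈ -0.976635, sin(θ/2) ≈ 0.214903.
With a = amp(|10⟩) = 0.2227i and b = amp(|11⟩) = (-0.1014 + 0.1984i):
new amp(|10⟩) = (-0.976635)·a + (-0.214903i)·b = (0.04264 - 0.1957i)
new amp(|11⟩) = (-0.214903i)·a + (-0.976635)·b = (0.1469 - 0.1938i)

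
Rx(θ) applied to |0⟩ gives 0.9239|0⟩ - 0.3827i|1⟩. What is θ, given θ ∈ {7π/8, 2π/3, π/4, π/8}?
π/4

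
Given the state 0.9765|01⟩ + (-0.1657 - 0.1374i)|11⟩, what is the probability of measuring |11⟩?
0.04634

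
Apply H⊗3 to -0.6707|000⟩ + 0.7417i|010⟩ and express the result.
(-0.2371 + 0.2622i)|000⟩ + (-0.2371 + 0.2622i)|001⟩ + (-0.2371 - 0.2622i)|010⟩ + (-0.2371 - 0.2622i)|011⟩ + (-0.2371 + 0.2622i)|100⟩ + (-0.2371 + 0.2622i)|101⟩ + (-0.2371 - 0.2622i)|110⟩ + (-0.2371 - 0.2622i)|111⟩

H⊗3 gives amp(|y⟩) = (1/2√2) Σ_x (−1)^(x·y) amp(|x⟩), where x·y is the number of positions in which both x and y have a 1.
|000⟩: (-0.6707 + 0.7417i)/(2√2) = (-0.2371 + 0.2622i)
|001⟩: (-0.6707 + 0.7417i)/(2√2) = (-0.2371 + 0.2622i)
|010⟩: (-0.6707 - 0.7417i)/(2√2) = (-0.2371 - 0.2622i)
|011⟩: (-0.6707 - 0.7417i)/(2√2) = (-0.2371 - 0.2622i)
|100⟩: (-0.6707 + 0.7417i)/(2√2) = (-0.2371 + 0.2622i)
|101⟩: (-0.6707 + 0.7417i)/(2√2) = (-0.2371 + 0.2622i)
|110⟩: (-0.6707 - 0.7417i)/(2√2) = (-0.2371 - 0.2622i)
|111⟩: (-0.6707 - 0.7417i)/(2√2) = (-0.2371 - 0.2622i)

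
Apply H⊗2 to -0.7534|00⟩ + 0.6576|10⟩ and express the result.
-0.0479|00⟩ - 0.0479|01⟩ - 0.7055|10⟩ - 0.7055|11⟩

H⊗2 gives amp(|y⟩) = (1/2) Σ_x (−1)^(x·y) amp(|x⟩), where x·y is the number of positions in which both x and y have a 1.
|00⟩: (-0.7534 + 0.6576)/2 = -0.0479
|01⟩: (-0.7534 + 0.6576)/2 = -0.0479
|10⟩: (-0.7534 - 0.6576)/2 = -0.7055
|11⟩: (-0.7534 - 0.6576)/2 = -0.7055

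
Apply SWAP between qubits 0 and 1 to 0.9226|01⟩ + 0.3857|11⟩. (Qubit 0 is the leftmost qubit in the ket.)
0.9226|10⟩ + 0.3857|11⟩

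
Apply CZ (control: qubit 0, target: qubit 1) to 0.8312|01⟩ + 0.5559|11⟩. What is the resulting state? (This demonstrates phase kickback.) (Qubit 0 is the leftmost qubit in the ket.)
0.8312|01⟩ - 0.5559|11⟩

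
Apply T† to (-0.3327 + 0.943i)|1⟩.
(0.4315 + 0.9021i)|1⟩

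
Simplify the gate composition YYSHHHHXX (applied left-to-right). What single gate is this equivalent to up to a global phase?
S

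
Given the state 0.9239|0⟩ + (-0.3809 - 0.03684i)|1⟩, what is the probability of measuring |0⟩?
0.8536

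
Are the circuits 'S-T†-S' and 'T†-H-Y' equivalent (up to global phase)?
No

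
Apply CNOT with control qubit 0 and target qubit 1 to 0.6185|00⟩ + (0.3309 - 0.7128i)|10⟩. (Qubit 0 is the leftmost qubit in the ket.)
0.6185|00⟩ + (0.3309 - 0.7128i)|11⟩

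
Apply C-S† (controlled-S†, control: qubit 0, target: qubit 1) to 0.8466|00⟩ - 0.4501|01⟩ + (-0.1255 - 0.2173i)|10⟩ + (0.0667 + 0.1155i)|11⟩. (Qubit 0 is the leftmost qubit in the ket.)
0.8466|00⟩ - 0.4501|01⟩ + (-0.1255 - 0.2173i)|10⟩ + (0.1155 - 0.0667i)|11⟩

C-S† leaves the control-|0⟩ kets |00⟩, |01⟩ unchanged and applies S† to qubit 1 on the control-|1⟩ pair (|10⟩, |11⟩).
S† = [[1, 0], [0, -i]].
With a = amp(|10⟩) = (-0.1255 - 0.2173i) and b = amp(|11⟩) = (0.0667 + 0.1155i):
new amp(|10⟩) = (1)·a = (-0.1255 - 0.2173i)
new amp(|11⟩) = (-i)·b = (0.1155 - 0.0667i)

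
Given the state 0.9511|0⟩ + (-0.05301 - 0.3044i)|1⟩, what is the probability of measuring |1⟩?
0.09547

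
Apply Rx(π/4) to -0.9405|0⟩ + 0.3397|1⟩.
(-0.8689 - 0.13i)|0⟩ + (0.3138 + 0.3599i)|1⟩

Rx(π/4) = [[cos(θ/2), −i·sin(θ/2)], [−i·sin(θ/2), cos(θ/2)]]; θ = π/4, cos(θ/2) ≈ 0.92388, sin(θ/2) ≈ 0.382683.
With a = amp(|0⟩) = -0.9405 and b = amp(|1⟩) = 0.3397:
new amp(|0⟩) = (0.92388)·a + (-0.382683i)·b = (-0.8689 - 0.13i)
new amp(|1⟩) = (-0.382683i)·a + (0.92388)·b = (0.3138 + 0.3599i)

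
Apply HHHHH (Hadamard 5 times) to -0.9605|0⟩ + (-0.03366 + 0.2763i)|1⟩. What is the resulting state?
(-0.703 + 0.1954i)|0⟩ + (-0.6554 - 0.1954i)|1⟩

H² = I, so H^5 = H: a single Hadamard. With (a, b) = (-0.9605, (-0.03366 + 0.2763i)), H gives ((a + b)/√2, (a − b)/√2) = ((-0.703 + 0.1954i), (-0.6554 - 0.1954i)).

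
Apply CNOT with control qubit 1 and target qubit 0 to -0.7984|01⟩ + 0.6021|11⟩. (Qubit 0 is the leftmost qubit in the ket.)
0.6021|01⟩ - 0.7984|11⟩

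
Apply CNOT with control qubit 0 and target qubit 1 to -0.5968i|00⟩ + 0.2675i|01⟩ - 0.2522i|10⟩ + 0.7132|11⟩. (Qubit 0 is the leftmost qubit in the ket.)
-0.5968i|00⟩ + 0.2675i|01⟩ + 0.7132|10⟩ - 0.2522i|11⟩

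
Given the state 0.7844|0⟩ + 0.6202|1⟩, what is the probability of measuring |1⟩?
0.3846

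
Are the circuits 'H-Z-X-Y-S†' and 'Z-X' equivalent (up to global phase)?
No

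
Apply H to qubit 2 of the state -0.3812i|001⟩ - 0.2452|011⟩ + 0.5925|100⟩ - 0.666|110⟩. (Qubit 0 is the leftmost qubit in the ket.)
-0.2695i|000⟩ + 0.2695i|001⟩ - 0.1734|010⟩ + 0.1734|011⟩ + 0.419|100⟩ + 0.419|101⟩ - 0.4709|110⟩ - 0.4709|111⟩

H on qubit 2 mixes each pair of kets that differ only in qubit 2: amplitudes (a, b) of (|…0…⟩, |…1…⟩) become ((a + b)/√2, (a − b)/√2). Kets absent from the input have amplitude 0.
(|000⟩, |001⟩): (a, b) = (0, -0.3812i) → (-0.2695i, 0.2695i)
(|010⟩, |011⟩): (a, b) = (0, -0.2452) → (-0.1734, 0.1734)
(|100⟩, |101⟩): (a, b) = (0.5925, 0) → (0.419, 0.419)
(|110⟩, |111⟩): (a, b) = (-0.666, 0) → (-0.4709, -0.4709)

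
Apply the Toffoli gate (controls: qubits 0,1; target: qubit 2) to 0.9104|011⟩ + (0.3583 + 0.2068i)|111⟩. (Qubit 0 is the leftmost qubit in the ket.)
0.9104|011⟩ + (0.3583 + 0.2068i)|110⟩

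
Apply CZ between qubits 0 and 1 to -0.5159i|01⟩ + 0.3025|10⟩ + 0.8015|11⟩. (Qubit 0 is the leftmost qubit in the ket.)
-0.5159i|01⟩ + 0.3025|10⟩ - 0.8015|11⟩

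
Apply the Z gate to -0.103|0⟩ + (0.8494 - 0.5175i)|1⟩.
-0.103|0⟩ + (-0.8494 + 0.5175i)|1⟩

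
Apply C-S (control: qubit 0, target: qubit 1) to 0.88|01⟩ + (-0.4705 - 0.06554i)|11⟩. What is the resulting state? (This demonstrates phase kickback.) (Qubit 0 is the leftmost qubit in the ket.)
0.88|01⟩ + (0.06554 - 0.4705i)|11⟩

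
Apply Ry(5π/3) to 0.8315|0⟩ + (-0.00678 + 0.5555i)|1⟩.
(-0.7167 - 0.2778i)|0⟩ + (0.4216 - 0.4811i)|1⟩

Ry(5π/3) = [[cos(θ/2), −sin(θ/2)], [sin(θ/2), cos(θ/2)]]; θ = 5π/3, cos(θ/2) ≈ -0.866025, sin(θ/2) ≈ 0.5.
With a = amp(|0⟩) = 0.8315 and b = amp(|1⟩) = (-0.00678 + 0.5555i):
new amp(|0⟩) = (-0.866025)·a + (-0.5)·b = (-0.7167 - 0.2778i)
new amp(|1⟩) = (0.5)·a + (-0.866025)·b = (0.4216 - 0.4811i)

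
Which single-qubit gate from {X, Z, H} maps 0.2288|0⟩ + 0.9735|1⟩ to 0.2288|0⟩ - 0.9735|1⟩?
Z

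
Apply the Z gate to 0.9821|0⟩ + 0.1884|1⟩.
0.9821|0⟩ - 0.1884|1⟩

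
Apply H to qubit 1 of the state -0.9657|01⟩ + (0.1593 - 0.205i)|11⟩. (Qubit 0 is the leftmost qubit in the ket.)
-0.6829|00⟩ + 0.6829|01⟩ + (0.1126 - 0.145i)|10⟩ + (-0.1126 + 0.145i)|11⟩

H on qubit 1 mixes each pair of kets that differ only in qubit 1: amplitudes (a, b) of (|…0…⟩, |…1…⟩) become ((a + b)/√2, (a − b)/√2). Kets absent from the input have amplitude 0.
(|00⟩, |01⟩): (a, b) = (0, -0.9657) → (-0.6829, 0.6829)
(|10⟩, |11⟩): (a, b) = (0, (0.1593 - 0.205i)) → ((0.1126 - 0.145i), (-0.1126 + 0.145i))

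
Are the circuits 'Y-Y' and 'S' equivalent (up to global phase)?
No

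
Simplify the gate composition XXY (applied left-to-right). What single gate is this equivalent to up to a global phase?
Y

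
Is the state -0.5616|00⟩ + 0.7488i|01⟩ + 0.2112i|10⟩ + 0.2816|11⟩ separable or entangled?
Separable

Writing the state as a|00⟩ + b|01⟩ + c|10⟩ + d|11⟩, it is a product state iff ad − bc = 0.
Here (a, b, c, d) = (-0.5616, 0.7488i, 0.2112i, 0.2816): ad − bc = (-0.5616)(0.2816) − (0.7488i)(0.2112i) = 0, so the state is separable.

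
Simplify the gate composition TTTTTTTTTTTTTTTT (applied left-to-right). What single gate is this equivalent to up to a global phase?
I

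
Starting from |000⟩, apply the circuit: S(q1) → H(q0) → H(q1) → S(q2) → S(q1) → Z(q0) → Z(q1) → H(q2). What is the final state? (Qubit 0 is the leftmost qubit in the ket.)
1/√8|000⟩ + 1/√8|001⟩ - (1/√8)i|010⟩ - (1/√8)i|011⟩ - 1/√8|100⟩ - 1/√8|101⟩ + (1/√8)i|110⟩ + (1/√8)i|111⟩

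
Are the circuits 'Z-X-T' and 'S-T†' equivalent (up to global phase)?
No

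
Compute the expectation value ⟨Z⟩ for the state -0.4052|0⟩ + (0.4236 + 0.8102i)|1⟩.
-0.6717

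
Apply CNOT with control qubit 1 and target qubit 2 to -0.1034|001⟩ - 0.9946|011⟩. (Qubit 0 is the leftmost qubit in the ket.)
-0.1034|001⟩ - 0.9946|010⟩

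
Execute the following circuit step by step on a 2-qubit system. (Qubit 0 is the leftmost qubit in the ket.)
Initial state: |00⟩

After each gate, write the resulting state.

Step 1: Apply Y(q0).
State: i|10⟩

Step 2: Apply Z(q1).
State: i|10⟩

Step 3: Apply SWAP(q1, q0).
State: i|01⟩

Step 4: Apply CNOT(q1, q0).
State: i|11⟩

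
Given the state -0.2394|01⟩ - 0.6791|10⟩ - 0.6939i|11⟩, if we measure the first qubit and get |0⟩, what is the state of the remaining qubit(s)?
-|1⟩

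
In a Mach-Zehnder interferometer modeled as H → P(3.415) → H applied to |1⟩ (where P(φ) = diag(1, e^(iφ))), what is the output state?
(0.9814 + 0.135i)|0⟩ + (0.01857 - 0.135i)|1⟩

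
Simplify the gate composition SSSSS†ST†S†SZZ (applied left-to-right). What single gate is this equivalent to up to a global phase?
T†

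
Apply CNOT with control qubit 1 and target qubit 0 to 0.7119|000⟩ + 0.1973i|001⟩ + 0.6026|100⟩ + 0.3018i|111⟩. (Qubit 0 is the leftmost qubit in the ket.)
0.7119|000⟩ + 0.1973i|001⟩ + 0.3018i|011⟩ + 0.6026|100⟩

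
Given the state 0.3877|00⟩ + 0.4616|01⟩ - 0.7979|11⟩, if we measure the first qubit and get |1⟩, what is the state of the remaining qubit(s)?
-|1⟩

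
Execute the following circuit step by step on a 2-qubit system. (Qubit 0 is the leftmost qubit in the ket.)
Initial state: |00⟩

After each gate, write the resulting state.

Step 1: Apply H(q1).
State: 1/√2|00⟩ + 1/√2|01⟩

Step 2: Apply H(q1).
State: |00⟩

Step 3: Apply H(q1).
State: 1/√2|00⟩ + 1/√2|01⟩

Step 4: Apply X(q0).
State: 1/√2|10⟩ + 1/√2|11⟩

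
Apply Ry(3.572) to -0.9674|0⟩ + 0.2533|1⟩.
-0.04087|0⟩ - 0.9992|1⟩

Ry(3.572) = [[cos(θ/2), −sin(θ/2)], [sin(θ/2), cos(θ/2)]]; θ = 3.572, cos(θ/2) ≈ -0.213546, sin(θ/2) ≈ 0.976933.
With a = amp(|0⟩) = -0.9674 and b = amp(|1⟩) = 0.2533:
new amp(|0⟩) = (-0.213546)·a + (-0.976933)·b = -0.04087
new amp(|1⟩) = (0.976933)·a + (-0.213546)·b = -0.9992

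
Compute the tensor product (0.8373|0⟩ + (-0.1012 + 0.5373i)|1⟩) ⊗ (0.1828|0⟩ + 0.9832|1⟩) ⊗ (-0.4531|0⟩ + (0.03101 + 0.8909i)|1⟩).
-0.06935|000⟩ + (0.004746 + 0.1364i)|001⟩ - 0.373|010⟩ + (0.02553 + 0.7334i)|011⟩ + (0.008382 - 0.0445i)|100⟩ + (-0.08808 - 0.01344i)|101⟩ + (0.04508 - 0.2394i)|110⟩ + (-0.4737 - 0.07226i)|111⟩

amp(|b₁b₂…⟩) = product of the factor amplitudes for bits b₁, b₂, …; only kets whose every factor amplitude is nonzero survive.
|000⟩: (0.8373)(0.1828)(-0.4531) = -0.06935
|001⟩: (0.8373)(0.1828)(0.03101 + 0.8909i) = (0.004746 + 0.1364i)
|010⟩: (0.8373)(0.9832)(-0.4531) = -0.373
|011⟩: (0.8373)(0.9832)(0.03101 + 0.8909i) = (0.02553 + 0.7334i)
|100⟩: (-0.1012 + 0.5373i)(0.1828)(-0.4531) = (0.008382 - 0.0445i)
|101⟩: (-0.1012 + 0.5373i)(0.1828)(0.03101 + 0.8909i) = (-0.08808 - 0.01344i)
|110⟩: (-0.1012 + 0.5373i)(0.9832)(-0.4531) = (0.04508 - 0.2394i)
|111⟩: (-0.1012 + 0.5373i)(0.9832)(0.03101 + 0.8909i) = (-0.4737 - 0.07226i)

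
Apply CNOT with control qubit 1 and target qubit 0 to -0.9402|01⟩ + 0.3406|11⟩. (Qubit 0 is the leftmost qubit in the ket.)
0.3406|01⟩ - 0.9402|11⟩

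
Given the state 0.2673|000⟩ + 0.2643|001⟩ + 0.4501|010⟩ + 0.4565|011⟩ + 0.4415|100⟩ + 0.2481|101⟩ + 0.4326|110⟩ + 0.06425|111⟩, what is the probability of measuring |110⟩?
0.1871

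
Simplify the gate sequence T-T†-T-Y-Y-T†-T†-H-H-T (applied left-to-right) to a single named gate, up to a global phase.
I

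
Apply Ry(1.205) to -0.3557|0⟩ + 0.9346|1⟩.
-0.8227|0⟩ + 0.5685|1⟩

Ry(1.205) = [[cos(θ/2), −sin(θ/2)], [sin(θ/2), cos(θ/2)]]; θ = 1.205, cos(θ/2) ≈ 0.823921, sin(θ/2) ≈ 0.566704.
With a = amp(|0⟩) = -0.3557 and b = amp(|1⟩) = 0.9346:
new amp(|0⟩) = (0.823921)·a + (-0.566704)·b = -0.8227
new amp(|1⟩) = (0.566704)·a + (0.823921)·b = 0.5685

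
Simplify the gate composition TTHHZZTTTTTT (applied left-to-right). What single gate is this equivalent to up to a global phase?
I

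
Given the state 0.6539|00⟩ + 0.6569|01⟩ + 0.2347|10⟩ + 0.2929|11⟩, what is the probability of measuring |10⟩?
0.05508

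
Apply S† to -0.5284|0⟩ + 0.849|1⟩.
-0.5284|0⟩ - 0.849i|1⟩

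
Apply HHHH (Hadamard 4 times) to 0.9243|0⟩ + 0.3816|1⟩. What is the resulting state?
0.9243|0⟩ + 0.3816|1⟩

H² = I, so an even number of Hadamards cancels: H^4 = I and the state is unchanged.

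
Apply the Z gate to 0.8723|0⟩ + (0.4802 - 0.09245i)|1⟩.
0.8723|0⟩ + (-0.4802 + 0.09245i)|1⟩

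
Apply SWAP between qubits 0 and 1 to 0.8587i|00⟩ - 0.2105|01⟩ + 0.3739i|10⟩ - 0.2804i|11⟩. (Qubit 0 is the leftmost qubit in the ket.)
0.8587i|00⟩ + 0.3739i|01⟩ - 0.2105|10⟩ - 0.2804i|11⟩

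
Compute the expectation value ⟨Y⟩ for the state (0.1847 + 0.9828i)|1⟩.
0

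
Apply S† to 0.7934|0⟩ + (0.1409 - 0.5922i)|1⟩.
0.7934|0⟩ + (-0.5922 - 0.1409i)|1⟩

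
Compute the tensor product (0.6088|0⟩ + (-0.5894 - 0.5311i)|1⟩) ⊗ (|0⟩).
0.6088|00⟩ + (-0.5894 - 0.5311i)|10⟩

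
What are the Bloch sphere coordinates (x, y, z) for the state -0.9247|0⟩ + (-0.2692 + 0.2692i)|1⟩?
(0.4979, -0.4979, 0.7101)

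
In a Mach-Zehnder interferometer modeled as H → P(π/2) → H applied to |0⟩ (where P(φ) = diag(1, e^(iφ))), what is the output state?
(1/2 + (1/2)i)|0⟩ + (1/2 - (1/2)i)|1⟩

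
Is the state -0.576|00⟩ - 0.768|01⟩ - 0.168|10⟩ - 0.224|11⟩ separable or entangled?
Separable

Writing the state as a|00⟩ + b|01⟩ + c|10⟩ + d|11⟩, it is a product state iff ad − bc = 0.
Here (a, b, c, d) = (-0.576, -0.768, -0.168, -0.224): ad − bc = (-0.576)(-0.224) − (-0.768)(-0.168) = 0, so the state is separable.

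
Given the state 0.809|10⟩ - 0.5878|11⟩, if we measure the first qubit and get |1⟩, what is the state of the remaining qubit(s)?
0.809|0⟩ - 0.5878|1⟩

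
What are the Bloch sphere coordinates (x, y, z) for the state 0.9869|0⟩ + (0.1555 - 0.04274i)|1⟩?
(0.3069, -0.08436, 0.948)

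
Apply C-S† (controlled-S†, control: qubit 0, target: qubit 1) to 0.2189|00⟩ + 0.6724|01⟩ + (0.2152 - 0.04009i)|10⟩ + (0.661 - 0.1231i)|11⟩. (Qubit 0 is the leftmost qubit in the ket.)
0.2189|00⟩ + 0.6724|01⟩ + (0.2152 - 0.04009i)|10⟩ + (-0.1231 - 0.661i)|11⟩

C-S† leaves the control-|0⟩ kets |00⟩, |01⟩ unchanged and applies S† to qubit 1 on the control-|1⟩ pair (|10⟩, |11⟩).
S† = [[1, 0], [0, -i]].
With a = amp(|10⟩) = (0.2152 - 0.04009i) and b = amp(|11⟩) = (0.661 - 0.1231i):
new amp(|10⟩) = (1)·a = (0.2152 - 0.04009i)
new amp(|11⟩) = (-i)·b = (-0.1231 - 0.661i)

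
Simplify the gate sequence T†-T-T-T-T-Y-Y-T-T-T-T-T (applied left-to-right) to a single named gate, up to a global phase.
I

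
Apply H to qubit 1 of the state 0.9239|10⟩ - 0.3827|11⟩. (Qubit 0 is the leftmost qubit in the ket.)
0.3827|10⟩ + 0.9239|11⟩

H on qubit 1 mixes each pair of kets that differ only in qubit 1: amplitudes (a, b) of (|…0…⟩, |…1…⟩) become ((a + b)/√2, (a − b)/√2). Kets absent from the input have amplitude 0.
(|10⟩, |11⟩): (a, b) = (0.9239, -0.3827) → (0.3827, 0.9239)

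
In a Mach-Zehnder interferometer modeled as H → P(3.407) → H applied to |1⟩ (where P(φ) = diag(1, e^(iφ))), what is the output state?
(0.9825 + 0.1312i)|0⟩ + (0.01751 - 0.1312i)|1⟩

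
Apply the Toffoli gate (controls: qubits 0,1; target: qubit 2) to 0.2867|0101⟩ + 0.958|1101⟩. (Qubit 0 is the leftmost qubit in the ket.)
0.2867|0101⟩ + 0.958|1111⟩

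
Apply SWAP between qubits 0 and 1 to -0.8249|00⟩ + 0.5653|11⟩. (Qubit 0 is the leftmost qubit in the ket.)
-0.8249|00⟩ + 0.5653|11⟩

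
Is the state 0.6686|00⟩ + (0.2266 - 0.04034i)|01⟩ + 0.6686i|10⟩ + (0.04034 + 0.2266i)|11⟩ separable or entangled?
Separable

Writing the state as a|00⟩ + b|01⟩ + c|10⟩ + d|11⟩, it is a product state iff ad − bc = 0.
Here (a, b, c, d) = (0.6686, (0.2266 - 0.04034i), 0.6686i, (0.04034 + 0.2266i)): ad − bc = (0.6686)(0.04034 + 0.2266i) − (0.2266 - 0.04034i)(0.6686i) = 0, so the state is separable.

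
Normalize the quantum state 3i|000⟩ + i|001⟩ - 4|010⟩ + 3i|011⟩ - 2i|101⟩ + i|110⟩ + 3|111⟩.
0.4286i|000⟩ + 0.1429i|001⟩ - 0.5714|010⟩ + 0.4286i|011⟩ - 0.2857i|101⟩ + 0.1429i|110⟩ + 0.4286|111⟩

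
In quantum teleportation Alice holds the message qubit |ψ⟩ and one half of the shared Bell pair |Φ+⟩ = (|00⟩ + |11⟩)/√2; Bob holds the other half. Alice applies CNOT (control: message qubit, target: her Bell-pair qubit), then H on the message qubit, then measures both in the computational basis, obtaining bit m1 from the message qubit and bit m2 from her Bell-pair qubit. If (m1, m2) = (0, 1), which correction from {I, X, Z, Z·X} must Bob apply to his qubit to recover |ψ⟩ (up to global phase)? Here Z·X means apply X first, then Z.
X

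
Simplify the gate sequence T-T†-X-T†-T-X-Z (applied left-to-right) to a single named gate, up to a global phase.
Z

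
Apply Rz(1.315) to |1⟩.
(0.7915 + 0.6111i)|1⟩

Rz(1.315) = [[e^(−iθ/2), 0], [0, e^(iθ/2)]] with e^(±iθ/2) = cos(θ/2) ± i·sin(θ/2); θ = 1.315, cos(θ/2) ≈ 0.791523, sin(θ/2) ≈ 0.61114.
With a = amp(|0⟩) = 0 and b = amp(|1⟩) = 1:
new amp(|0⟩) = (0.791523 - 0.61114i)·a = 0
new amp(|1⟩) = (0.791523 + 0.61114i)·b = (0.7915 + 0.6111i)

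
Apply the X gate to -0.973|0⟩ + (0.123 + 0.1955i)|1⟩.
(0.123 + 0.1955i)|0⟩ - 0.973|1⟩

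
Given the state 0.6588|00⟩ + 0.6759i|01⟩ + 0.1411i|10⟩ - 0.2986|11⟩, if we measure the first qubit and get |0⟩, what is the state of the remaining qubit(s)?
0.698|0⟩ + 0.7161i|1⟩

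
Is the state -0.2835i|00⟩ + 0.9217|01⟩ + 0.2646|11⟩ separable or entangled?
Entangled

Writing the state as a|00⟩ + b|01⟩ + c|10⟩ + d|11⟩, it is a product state iff ad − bc = 0.
Here (a, b, c, d) = (-0.2835i, 0.9217, 0, 0.2646): ad − bc = (-0.2835i)(0.2646) − (0.9217)(0) = -0.07501i ≠ 0, so the state is entangled.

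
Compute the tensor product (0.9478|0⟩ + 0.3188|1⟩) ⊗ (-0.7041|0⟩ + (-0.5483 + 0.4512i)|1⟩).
-0.6673|00⟩ + (-0.5197 + 0.4276i)|01⟩ - 0.2245|10⟩ + (-0.1748 + 0.1438i)|11⟩

amp(|b₁b₂…⟩) = product of the factor amplitudes for bits b₁, b₂, …; only kets whose every factor amplitude is nonzero survive.
|00⟩: (0.9478)(-0.7041) = -0.6673
|01⟩: (0.9478)(-0.5483 + 0.4512i) = (-0.5197 + 0.4276i)
|10⟩: (0.3188)(-0.7041) = -0.2245
|11⟩: (0.3188)(-0.5483 + 0.4512i) = (-0.1748 + 0.1438i)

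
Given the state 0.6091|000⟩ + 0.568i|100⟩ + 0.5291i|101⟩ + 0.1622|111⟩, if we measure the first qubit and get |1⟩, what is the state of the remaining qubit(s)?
0.7162i|00⟩ + 0.6672i|01⟩ + 0.2045|11⟩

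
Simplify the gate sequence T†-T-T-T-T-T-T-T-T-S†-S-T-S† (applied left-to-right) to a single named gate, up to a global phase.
S†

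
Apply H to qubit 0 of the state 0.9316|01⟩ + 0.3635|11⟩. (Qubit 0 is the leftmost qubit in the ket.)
0.9158|01⟩ + 0.4017|11⟩

H on qubit 0 mixes each pair of kets that differ only in qubit 0: amplitudes (a, b) of (|…0…⟩, |…1…⟩) become ((a + b)/√2, (a − b)/√2). Kets absent from the input have amplitude 0.
(|01⟩, |11⟩): (a, b) = (0.9316, 0.3635) → (0.9158, 0.4017)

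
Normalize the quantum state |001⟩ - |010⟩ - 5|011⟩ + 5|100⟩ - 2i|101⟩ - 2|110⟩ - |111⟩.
0.128|001⟩ - 0.128|010⟩ - 0.6402|011⟩ + 0.6402|100⟩ - 0.2561i|101⟩ - 0.2561|110⟩ - 0.128|111⟩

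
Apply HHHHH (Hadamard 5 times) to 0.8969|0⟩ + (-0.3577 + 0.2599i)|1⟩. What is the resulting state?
(0.3813 + 0.1838i)|0⟩ + (0.8871 - 0.1838i)|1⟩

H² = I, so H^5 = H: a single Hadamard. With (a, b) = (0.8969, (-0.3577 + 0.2599i)), H gives ((a + b)/√2, (a − b)/√2) = ((0.3813 + 0.1838i), (0.8871 - 0.1838i)).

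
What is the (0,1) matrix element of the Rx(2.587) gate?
-0.9618i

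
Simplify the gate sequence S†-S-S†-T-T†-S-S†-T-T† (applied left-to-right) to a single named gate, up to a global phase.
S†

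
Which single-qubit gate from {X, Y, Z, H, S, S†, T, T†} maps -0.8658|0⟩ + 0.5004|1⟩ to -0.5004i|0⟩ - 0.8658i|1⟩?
Y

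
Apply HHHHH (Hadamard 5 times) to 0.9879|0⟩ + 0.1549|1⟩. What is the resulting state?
0.8081|0⟩ + 0.589|1⟩

H² = I, so H^5 = H: a single Hadamard. With (a, b) = (0.9879, 0.1549), H gives ((a + b)/√2, (a − b)/√2) = (0.8081, 0.589).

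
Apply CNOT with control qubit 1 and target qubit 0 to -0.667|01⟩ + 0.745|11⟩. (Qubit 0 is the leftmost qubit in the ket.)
0.745|01⟩ - 0.667|11⟩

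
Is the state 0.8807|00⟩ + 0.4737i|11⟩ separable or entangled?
Entangled

Writing the state as a|00⟩ + b|01⟩ + c|10⟩ + d|11⟩, it is a product state iff ad − bc = 0.
Here (a, b, c, d) = (0.8807, 0, 0, 0.4737i): ad − bc = (0.8807)(0.4737i) − (0)(0) = 0.4172i ≠ 0, so the state is entangled.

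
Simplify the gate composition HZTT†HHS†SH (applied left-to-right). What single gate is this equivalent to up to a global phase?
X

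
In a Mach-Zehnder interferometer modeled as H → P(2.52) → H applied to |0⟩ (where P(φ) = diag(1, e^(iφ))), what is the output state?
(0.09352 + 0.2912i)|0⟩ + (0.9065 - 0.2912i)|1⟩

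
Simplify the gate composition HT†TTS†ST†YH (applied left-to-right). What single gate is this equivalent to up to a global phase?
Y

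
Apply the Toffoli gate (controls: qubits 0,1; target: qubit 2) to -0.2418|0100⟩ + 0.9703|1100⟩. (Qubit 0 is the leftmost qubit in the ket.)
-0.2418|0100⟩ + 0.9703|1110⟩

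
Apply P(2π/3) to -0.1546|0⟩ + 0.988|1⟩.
-0.1546|0⟩ + (-0.494 + 0.8556i)|1⟩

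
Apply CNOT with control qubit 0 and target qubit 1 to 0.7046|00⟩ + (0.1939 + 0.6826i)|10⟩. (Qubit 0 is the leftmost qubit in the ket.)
0.7046|00⟩ + (0.1939 + 0.6826i)|11⟩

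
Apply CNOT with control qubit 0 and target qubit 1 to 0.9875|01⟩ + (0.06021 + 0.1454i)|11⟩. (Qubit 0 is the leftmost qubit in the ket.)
0.9875|01⟩ + (0.06021 + 0.1454i)|10⟩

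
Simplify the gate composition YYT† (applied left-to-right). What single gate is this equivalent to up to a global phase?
T†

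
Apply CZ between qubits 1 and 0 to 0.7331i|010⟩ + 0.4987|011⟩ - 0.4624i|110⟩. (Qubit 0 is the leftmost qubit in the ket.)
0.7331i|010⟩ + 0.4987|011⟩ + 0.4624i|110⟩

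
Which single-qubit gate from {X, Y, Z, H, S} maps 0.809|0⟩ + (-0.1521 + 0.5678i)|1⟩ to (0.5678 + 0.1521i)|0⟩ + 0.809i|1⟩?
Y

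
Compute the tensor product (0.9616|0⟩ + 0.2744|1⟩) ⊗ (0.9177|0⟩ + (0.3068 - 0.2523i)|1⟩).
0.8825|00⟩ + (0.295 - 0.2426i)|01⟩ + 0.2518|10⟩ + (0.08419 - 0.06923i)|11⟩

amp(|b₁b₂…⟩) = product of the factor amplitudes for bits b₁, b₂, …; only kets whose every factor amplitude is nonzero survive.
|00⟩: (0.9616)(0.9177) = 0.8825
|01⟩: (0.9616)(0.3068 - 0.2523i) = (0.295 - 0.2426i)
|10⟩: (0.2744)(0.9177) = 0.2518
|11⟩: (0.2744)(0.3068 - 0.2523i) = (0.08419 - 0.06923i)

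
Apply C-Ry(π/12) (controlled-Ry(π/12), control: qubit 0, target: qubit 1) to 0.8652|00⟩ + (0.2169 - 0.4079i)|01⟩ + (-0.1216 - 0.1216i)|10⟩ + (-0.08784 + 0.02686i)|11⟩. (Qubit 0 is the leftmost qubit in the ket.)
0.8652|00⟩ + (0.2169 - 0.4079i)|01⟩ + (-0.1091 - 0.1241i)|10⟩ + (-0.103 + 0.01076i)|11⟩

C-Ry(π/12) leaves the control-|0⟩ kets |00⟩, |01⟩ unchanged and applies Ry(π/12) to qubit 1 on the control-|1⟩ pair (|10⟩, |11⟩).
Ry(π/12) = [[cos(θ/2), −sin(θ/2)], [sin(θ/2), cos(θ/2)]]; θ = π/12, cos(θ/2) ≈ 0.991445, sin(θ/2) ≈ 0.130526.
With a = amp(|10⟩) = (-0.1216 - 0.1216i) and b = amp(|11⟩) = (-0.08784 + 0.02686i):
new amp(|10⟩) = (0.991445)·a + (-0.130526)·b = (-0.1091 - 0.1241i)
new amp(|11⟩) = (0.130526)·a + (0.991445)·b = (-0.103 + 0.01076i)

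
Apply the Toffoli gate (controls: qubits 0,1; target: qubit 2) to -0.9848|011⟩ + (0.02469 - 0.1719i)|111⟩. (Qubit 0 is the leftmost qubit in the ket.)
-0.9848|011⟩ + (0.02469 - 0.1719i)|110⟩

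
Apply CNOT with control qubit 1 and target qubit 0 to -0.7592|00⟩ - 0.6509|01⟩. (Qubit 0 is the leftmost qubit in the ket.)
-0.7592|00⟩ - 0.6509|11⟩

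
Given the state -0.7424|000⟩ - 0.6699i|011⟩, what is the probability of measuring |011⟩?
0.4488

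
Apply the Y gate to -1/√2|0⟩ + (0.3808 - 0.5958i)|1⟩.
(-0.5958 - 0.3808i)|0⟩ - (1/√2)i|1⟩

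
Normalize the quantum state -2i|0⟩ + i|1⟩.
-0.8944i|0⟩ + (1/√5)i|1⟩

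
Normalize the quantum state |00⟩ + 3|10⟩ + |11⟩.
0.3015|00⟩ + 0.9045|10⟩ + 0.3015|11⟩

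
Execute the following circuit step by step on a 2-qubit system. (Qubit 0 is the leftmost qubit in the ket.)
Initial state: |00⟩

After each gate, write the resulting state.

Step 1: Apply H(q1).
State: 1/√2|00⟩ + 1/√2|01⟩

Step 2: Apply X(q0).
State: 1/√2|10⟩ + 1/√2|11⟩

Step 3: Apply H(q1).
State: |10⟩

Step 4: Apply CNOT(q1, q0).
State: |10⟩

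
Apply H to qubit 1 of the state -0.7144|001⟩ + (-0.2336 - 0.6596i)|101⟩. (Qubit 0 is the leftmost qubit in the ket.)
-0.5052|001⟩ - 0.5052|011⟩ + (-0.1652 - 0.4664i)|101⟩ + (-0.1652 - 0.4664i)|111⟩

H on qubit 1 mixes each pair of kets that differ only in qubit 1: amplitudes (a, b) of (|…0…⟩, |…1…⟩) become ((a + b)/√2, (a − b)/√2). Kets absent from the input have amplitude 0.
(|001⟩, |011⟩): (a, b) = (-0.7144, 0) → (-0.5052, -0.5052)
(|101⟩, |111⟩): (a, b) = ((-0.2336 - 0.6596i), 0) → ((-0.1652 - 0.4664i), (-0.1652 - 0.4664i))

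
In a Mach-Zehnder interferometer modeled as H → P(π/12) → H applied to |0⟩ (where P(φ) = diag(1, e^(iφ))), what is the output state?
(0.983 + 0.1294i)|0⟩ + (0.01704 - 0.1294i)|1⟩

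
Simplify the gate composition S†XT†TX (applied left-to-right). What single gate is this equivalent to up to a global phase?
S†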